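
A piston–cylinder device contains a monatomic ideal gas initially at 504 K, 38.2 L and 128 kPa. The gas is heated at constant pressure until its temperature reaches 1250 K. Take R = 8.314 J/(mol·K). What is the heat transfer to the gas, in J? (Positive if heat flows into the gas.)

n = P₁V₁/(RT₁) = 128×38.2/(8.314×504) = 1.17 mol.
Isobaric: P stays 128 kPa; V/T = const ⇒ T₂ = 1250 K, V₂ = 94.7 L.
W = PΔV = 128×(94.7−38.2) kPa·L = 7240 J.
ΔU = nCvΔT = 1.17×12.5×(1250−504) = 10900 J.
Q = ΔU + W = nCpΔT = 18100 J.

18100 J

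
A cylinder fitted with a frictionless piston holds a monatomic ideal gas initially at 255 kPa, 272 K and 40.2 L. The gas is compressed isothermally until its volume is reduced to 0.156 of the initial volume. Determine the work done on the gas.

19000 J

n = P₁V₁/(RT₁) = 255×40.2/(8.314×272) = 4.53 mol.
Isothermal: T stays 272 K; PV = const ⇒ V₂ = 6.27 L, P₂ = 1630 kPa.
W = nRT ln(V₂/V₁) = 4.53×8.314×272×ln(0.156) = -19000 J.
Work done on the gas = −W_by = 19000 J.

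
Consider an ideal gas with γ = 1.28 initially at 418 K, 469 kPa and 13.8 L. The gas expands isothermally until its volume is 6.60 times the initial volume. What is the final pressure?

Isothermal: T stays 418 K; PV = const ⇒ V₂ = 91.1 L, P₂ = 71.1 kPa.

71.1 kPa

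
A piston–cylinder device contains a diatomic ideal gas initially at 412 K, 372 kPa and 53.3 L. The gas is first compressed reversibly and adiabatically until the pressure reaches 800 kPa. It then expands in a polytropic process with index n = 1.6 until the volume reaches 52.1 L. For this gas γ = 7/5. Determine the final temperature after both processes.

n = P₁V₁/(RT₁) = 372×53.3/(8.314×412) = 5.79 mol.
Step 1 — Adiabatic: T₂/T₁ = (P₂/P₁)^((γ−1)/γ) ⇒ T₂ = 412×(2.15)^0.286 = 513 K; V₂ = 30.8 L.
ΔU = nCvΔT = 5.79×20.8×(513−412) = 12100 J.
Q = 0 for an adiabatic process, so W = −ΔU = -12100 J.
State after step 1: P = 800 kPa, V = 30.8 L, T = 513 K.
Step 2 — Polytropic n=1.6: T₂ = T₁(V₁/V₂)^(n−1) = 513×(0.592)^0.60 = 374 K; P₂ = P₁(V₁/V₂)^n = 346 kPa.
W = (P₁V₁−P₂V₂)/(n−1) = (800×30.8−346×52.1)/0.60 = 11100 J.
ΔU = nCvΔT = 5.79×20.8×(374−513) = -16600 J.
Q = ΔU + W = -5550 J.
Net over both steps: W = -1020 J, Q = -5550 J, ΔU = -4520 J.

374 K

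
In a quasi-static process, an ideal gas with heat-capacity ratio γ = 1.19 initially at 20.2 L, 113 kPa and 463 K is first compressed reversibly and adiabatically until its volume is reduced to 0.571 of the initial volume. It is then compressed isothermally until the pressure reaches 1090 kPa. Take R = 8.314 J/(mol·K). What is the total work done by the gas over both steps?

-5410 J

n = P₁V₁/(RT₁) = 113×20.2/(8.314×463) = 0.593 mol.
Step 1 — Adiabatic: TV^(γ−1) = const ⇒ T₂ = 463×(1.75)^0.190 = 515 K; PV^γ = const ⇒ P₂ = 220 kPa.
ΔU = nCvΔT = 0.593×43.8×(515−463) = 1350 J.
Q = 0 for an adiabatic process, so W = −ΔU = -1350 J.
State after step 1: P = 220 kPa, V = 11.5 L, T = 515 K.
Step 2 — Isothermal: T stays 515 K; PV = const ⇒ V₂ = 2.33 L, P₂ = 1090 kPa.
ΔU = 0 (ideal gas, T constant).
W = nRT ln(V₂/V₁) = 0.593×8.314×515×ln(0.202) = -4060 J.
Q = ΔU + W = -4060 J.
Net over both steps: W = -5410 J, Q = -4060 J, ΔU = 1350 J.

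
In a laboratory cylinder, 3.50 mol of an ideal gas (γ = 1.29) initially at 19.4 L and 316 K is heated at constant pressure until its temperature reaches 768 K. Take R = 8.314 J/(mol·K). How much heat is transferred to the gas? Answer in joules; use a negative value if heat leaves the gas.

58500 J

P₁ = nRT₁/V₁ = 3.50×8.314×316/19.4 = 474 kPa.
Isobaric: P stays 474 kPa; V/T = const ⇒ T₂ = 768 K, V₂ = 47.1 L.
W = PΔV = 474×(47.1−19.4) kPa·L = 13200 J.
ΔU = nCvΔT = 3.50×28.7×(768−316) = 45400 J.
Q = ΔU + W = nCpΔT = 58500 J.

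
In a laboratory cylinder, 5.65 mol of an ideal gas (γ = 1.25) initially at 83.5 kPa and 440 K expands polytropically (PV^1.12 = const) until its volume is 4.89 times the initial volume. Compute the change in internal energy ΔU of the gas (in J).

-14300 J

V₁ = nRT₁/P₁ = 5.65×8.314×440/83.5 = 248 L.
Polytropic n=1.12: T₂ = T₁(V₁/V₂)^(n−1) = 440×(0.204)^0.12 = 364 K; P₂ = P₁(V₁/V₂)^n = 14.1 kPa.
For an ideal gas ΔU = nCvΔT with Cv = R/(γ−1) = 33.3 J/(mol·K).
ΔU = 5.65×33.3×(364−440) = -14300 J.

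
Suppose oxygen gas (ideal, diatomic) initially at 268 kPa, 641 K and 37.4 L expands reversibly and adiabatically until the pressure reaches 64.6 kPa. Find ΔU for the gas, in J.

-8370 J

n = P₁V₁/(RT₁) = 268×37.4/(8.314×641) = 1.88 mol.
Adiabatic: T₂/T₁ = (P₂/P₁)^((γ−1)/γ) ⇒ T₂ = 641×(0.241)^0.286 = 427 K; V₂ = 103 L.
For an ideal gas ΔU = nCvΔT with Cv = (5/2)R = 20.8 J/(mol·K).
ΔU = 1.88×20.8×(427−641) = -8370 J.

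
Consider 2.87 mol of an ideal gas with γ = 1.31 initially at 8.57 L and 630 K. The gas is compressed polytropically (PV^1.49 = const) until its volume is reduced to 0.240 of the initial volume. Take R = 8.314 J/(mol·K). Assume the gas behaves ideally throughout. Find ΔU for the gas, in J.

49100 J

P₁ = nRT₁/V₁ = 2.87×8.314×630/8.57 = 1750 kPa.
Polytropic n=1.49: T₂ = T₁(V₁/V₂)^(n−1) = 630×(4.17)^0.49 = 1270 K; P₂ = P₁(V₁/V₂)^n = 14700 kPa.
For an ideal gas ΔU = nCvΔT with Cv = R/(γ−1) = 26.8 J/(mol·K).
ΔU = 2.87×26.8×(1270−630) = 49100 J.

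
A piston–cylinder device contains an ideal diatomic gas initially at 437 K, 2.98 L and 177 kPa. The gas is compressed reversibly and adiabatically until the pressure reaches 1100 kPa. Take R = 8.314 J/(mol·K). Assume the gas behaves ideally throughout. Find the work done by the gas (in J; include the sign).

n = P₁V₁/(RT₁) = 177×2.98/(8.314×437) = 0.145 mol.
Adiabatic: T₂/T₁ = (P₂/P₁)^((γ−1)/γ) ⇒ T₂ = 437×(6.21)^0.286 = 736 K; V₂ = 0.808 L.
ΔU = nCvΔT = 0.145×20.8×(736−437) = 904 J.
Q = 0 for an adiabatic process, so W = −ΔU = -904 J.

-904 J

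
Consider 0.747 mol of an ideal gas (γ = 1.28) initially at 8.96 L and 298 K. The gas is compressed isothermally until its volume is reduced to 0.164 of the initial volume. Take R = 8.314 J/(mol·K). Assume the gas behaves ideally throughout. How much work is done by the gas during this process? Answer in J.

-3350 J

P₁ = nRT₁/V₁ = 0.747×8.314×298/8.96 = 207 kPa.
Isothermal: T stays 298 K; PV = const ⇒ V₂ = 1.47 L, P₂ = 1260 kPa.
W = nRT ln(V₂/V₁) = 0.747×8.314×298×ln(0.164) = -3350 J.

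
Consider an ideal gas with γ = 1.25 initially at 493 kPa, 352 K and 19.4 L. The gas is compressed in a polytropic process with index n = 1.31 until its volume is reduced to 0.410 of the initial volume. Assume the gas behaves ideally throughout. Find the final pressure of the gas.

1590 kPa

Polytropic n=1.31: T₂ = T₁(V₁/V₂)^(n−1) = 352×(2.44)^0.31 = 464 K; P₂ = P₁(V₁/V₂)^n = 1590 kPa.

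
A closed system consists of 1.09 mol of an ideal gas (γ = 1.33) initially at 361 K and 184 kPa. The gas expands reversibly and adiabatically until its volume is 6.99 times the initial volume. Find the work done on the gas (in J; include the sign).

-4690 J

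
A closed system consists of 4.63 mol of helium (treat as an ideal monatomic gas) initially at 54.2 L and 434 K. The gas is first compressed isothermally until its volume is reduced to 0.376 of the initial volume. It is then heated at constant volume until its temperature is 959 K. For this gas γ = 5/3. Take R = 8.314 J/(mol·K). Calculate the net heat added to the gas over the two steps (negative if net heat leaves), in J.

14000 J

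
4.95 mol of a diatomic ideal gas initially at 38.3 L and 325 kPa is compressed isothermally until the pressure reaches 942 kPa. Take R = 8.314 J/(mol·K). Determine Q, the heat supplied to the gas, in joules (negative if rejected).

T₁ = P₁V₁/(nR) = 325×38.3/(4.95×8.314) = 302 K.
Isothermal: T stays 302 K; PV = const ⇒ V₂ = 13.2 L, P₂ = 942 kPa.
ΔU = 0 (ideal gas, T constant).
W = nRT ln(V₂/V₁) = 4.95×8.314×302×ln(0.345) = -13200 J.
Q = ΔU + W = -13200 J.

-13200 J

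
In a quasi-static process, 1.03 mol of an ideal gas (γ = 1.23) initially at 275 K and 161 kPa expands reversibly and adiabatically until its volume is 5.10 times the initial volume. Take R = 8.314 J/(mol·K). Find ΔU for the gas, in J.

-3200 J

V₁ = nRT₁/P₁ = 1.03×8.314×275/161 = 14.6 L.
Adiabatic: TV^(γ−1) = const ⇒ T₂ = 275×(0.196)^0.230 = 189 K; PV^γ = const ⇒ P₂ = 21.7 kPa.
For an ideal gas ΔU = nCvΔT with Cv = R/(γ−1) = 36.1 J/(mol·K).
ΔU = 1.03×36.1×(189−275) = -3200 J.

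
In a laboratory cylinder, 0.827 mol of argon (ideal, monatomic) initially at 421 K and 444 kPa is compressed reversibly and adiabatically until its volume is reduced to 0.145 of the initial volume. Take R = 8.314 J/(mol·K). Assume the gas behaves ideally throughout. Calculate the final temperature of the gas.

V₁ = nRT₁/P₁ = 0.827×8.314×421/444 = 6.52 L.
Adiabatic: TV^(γ−1) = const ⇒ T₂ = 421×(6.90)^0.667 = 1530 K; PV^γ = const ⇒ P₂ = 11100 kPa.

1530 K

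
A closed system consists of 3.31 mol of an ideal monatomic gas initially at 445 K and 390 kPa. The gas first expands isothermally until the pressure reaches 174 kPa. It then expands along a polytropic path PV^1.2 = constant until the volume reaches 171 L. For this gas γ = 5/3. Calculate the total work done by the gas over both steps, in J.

19800 J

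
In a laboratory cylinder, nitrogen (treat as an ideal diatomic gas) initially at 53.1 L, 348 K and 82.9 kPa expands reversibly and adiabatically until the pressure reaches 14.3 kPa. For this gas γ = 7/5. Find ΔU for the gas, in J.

n = P₁V₁/(RT₁) = 82.9×53.1/(8.314×348) = 1.52 mol.
Adiabatic: T₂/T₁ = (P₂/P₁)^((γ−1)/γ) ⇒ T₂ = 348×(0.172)^0.286 = 211 K; V₂ = 186 L.
For an ideal gas ΔU = nCvΔT with Cv = (5/2)R = 20.8 J/(mol·K).
ΔU = 1.52×20.8×(211−348) = -4340 J.

-4340 J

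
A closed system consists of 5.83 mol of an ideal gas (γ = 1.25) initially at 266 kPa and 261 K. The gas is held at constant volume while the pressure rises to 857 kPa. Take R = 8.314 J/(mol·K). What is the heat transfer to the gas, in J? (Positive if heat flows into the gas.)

112000 J

V₁ = nRT₁/P₁ = 5.83×8.314×261/266 = 47.6 L.
Isochoric: V stays 47.6 L; P/T = const ⇒ T₂ = 841 K, P₂ = 857 kPa.
W = 0 (no volume change).
ΔU = nCvΔT = 5.83×33.3×(841−261) = 112000 J.
Q = ΔU = 112000 J.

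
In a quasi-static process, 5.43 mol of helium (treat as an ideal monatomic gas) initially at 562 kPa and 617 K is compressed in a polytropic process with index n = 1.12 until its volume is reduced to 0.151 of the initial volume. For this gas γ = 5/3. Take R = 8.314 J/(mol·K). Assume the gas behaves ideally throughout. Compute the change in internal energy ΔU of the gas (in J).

V₁ = nRT₁/P₁ = 5.43×8.314×617/562 = 49.6 L.
Polytropic n=1.12: T₂ = T₁(V₁/V₂)^(n−1) = 617×(6.62)^0.12 = 774 K; P₂ = P₁(V₁/V₂)^n = 4670 kPa.
For an ideal gas ΔU = nCvΔT with Cv = (3/2)R = 12.5 J/(mol·K).
ΔU = 5.43×12.5×(774−617) = 10600 J.

10600 J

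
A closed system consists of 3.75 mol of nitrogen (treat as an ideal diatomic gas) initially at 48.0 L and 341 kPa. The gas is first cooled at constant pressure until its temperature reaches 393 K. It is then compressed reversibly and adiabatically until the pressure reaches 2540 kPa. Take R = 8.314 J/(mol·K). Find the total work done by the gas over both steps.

-27900 J

T₁ = P₁V₁/(nR) = 341×48.0/(3.75×8.314) = 525 K.
Step 1 — Isobaric: P stays 341 kPa; V/T = const ⇒ T₂ = 393 K, V₂ = 35.9 L.
W = PΔV = 341×(35.9−48.0) kPa·L = -4120 J.
ΔU = nCvΔT = 3.75×20.8×(393−525) = -10300 J.
Q = ΔU + W = nCpΔT = -14400 J.
State after step 1: P = 341 kPa, V = 35.9 L, T = 393 K.
Step 2 — Adiabatic: T₂/T₁ = (P₂/P₁)^((γ−1)/γ) ⇒ T₂ = 393×(7.45)^0.286 = 698 K; V₂ = 8.56 L.
ΔU = nCvΔT = 3.75×20.8×(698−393) = 23700 J.
Q = 0 for an adiabatic process, so W = −ΔU = -23700 J.
Net over both steps: W = -27900 J, Q = -14400 J, ΔU = 13400 J.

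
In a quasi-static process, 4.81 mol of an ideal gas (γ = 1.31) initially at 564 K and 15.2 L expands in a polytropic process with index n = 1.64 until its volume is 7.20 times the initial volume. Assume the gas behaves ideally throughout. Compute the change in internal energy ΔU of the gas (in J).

P₁ = nRT₁/V₁ = 4.81×8.314×564/15.2 = 1480 kPa.
Polytropic n=1.64: T₂ = T₁(V₁/V₂)^(n−1) = 564×(0.139)^0.64 = 159 K; P₂ = P₁(V₁/V₂)^n = 58.3 kPa.
For an ideal gas ΔU = nCvΔT with Cv = R/(γ−1) = 26.8 J/(mol·K).
ΔU = 4.81×26.8×(159−564) = -52200 J.

-52200 J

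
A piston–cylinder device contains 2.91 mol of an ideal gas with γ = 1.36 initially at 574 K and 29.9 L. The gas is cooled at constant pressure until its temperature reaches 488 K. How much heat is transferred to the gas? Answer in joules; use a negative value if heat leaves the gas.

P₁ = nRT₁/V₁ = 2.91×8.314×574/29.9 = 464 kPa.
Isobaric: P stays 464 kPa; V/T = const ⇒ T₂ = 488 K, V₂ = 25.4 L.
W = PΔV = 464×(25.4−29.9) kPa·L = -2080 J.
ΔU = nCvΔT = 2.91×23.1×(488−574) = -5780 J.
Q = ΔU + W = nCpΔT = -7860 J.

-7860 J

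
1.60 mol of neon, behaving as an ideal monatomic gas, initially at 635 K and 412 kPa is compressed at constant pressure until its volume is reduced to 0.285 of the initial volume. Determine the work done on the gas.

6040 J

V₁ = nRT₁/P₁ = 1.60×8.314×635/412 = 20.5 L.
Isobaric: P stays 412 kPa; V/T = const ⇒ T₂ = 181 K, V₂ = 5.84 L.
W = PΔV = 412×(5.84−20.5) kPa·L = -6040 J.
Work done on the gas = −W_by = 6040 J.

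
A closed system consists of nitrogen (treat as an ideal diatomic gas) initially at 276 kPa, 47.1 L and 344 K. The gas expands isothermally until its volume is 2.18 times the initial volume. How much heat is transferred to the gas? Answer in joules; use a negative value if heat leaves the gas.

10100 J

n = P₁V₁/(RT₁) = 276×47.1/(8.314×344) = 4.55 mol.
Isothermal: T stays 344 K; PV = const ⇒ V₂ = 103 L, P₂ = 127 kPa.
ΔU = 0 (ideal gas, T constant).
W = nRT ln(V₂/V₁) = 4.55×8.314×344×ln(2.18) = 10100 J.
Q = ΔU + W = 10100 J.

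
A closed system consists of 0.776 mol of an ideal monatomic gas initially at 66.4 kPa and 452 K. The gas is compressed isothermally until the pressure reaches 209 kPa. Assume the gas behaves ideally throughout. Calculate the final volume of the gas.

V₁ = nRT₁/P₁ = 0.776×8.314×452/66.4 = 43.9 L.
Isothermal: T stays 452 K; PV = const ⇒ V₂ = 14.0 L, P₂ = 209 kPa.

14.0 L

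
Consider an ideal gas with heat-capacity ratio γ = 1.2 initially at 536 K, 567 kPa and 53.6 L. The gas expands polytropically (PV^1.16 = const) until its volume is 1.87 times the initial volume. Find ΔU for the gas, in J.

n = P₁V₁/(RT₁) = 567×53.6/(8.314×536) = 6.82 mol.
Polytropic n=1.16: T₂ = T₁(V₁/V₂)^(n−1) = 536×(0.535)^0.16 = 485 K; P₂ = P₁(V₁/V₂)^n = 274 kPa.
For an ideal gas ΔU = nCvΔT with Cv = R/(γ−1) = 41.6 J/(mol·K).
ΔU = 6.82×41.6×(485−536) = -14500 J.

-14500 J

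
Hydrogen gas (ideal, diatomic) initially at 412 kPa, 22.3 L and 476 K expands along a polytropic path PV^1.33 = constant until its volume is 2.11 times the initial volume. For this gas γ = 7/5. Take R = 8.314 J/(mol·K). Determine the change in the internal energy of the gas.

-5020 J

n = P₁V₁/(RT₁) = 412×22.3/(8.314×476) = 2.32 mol.
Polytropic n=1.33: T₂ = T₁(V₁/V₂)^(n−1) = 476×(0.474)^0.33 = 372 K; P₂ = P₁(V₁/V₂)^n = 153 kPa.
For an ideal gas ΔU = nCvΔT with Cv = (5/2)R = 20.8 J/(mol·K).
ΔU = 2.32×20.8×(372−476) = -5020 J.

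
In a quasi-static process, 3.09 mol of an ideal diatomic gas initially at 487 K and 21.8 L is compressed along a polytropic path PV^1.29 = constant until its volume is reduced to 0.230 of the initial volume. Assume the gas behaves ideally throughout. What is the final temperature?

746 K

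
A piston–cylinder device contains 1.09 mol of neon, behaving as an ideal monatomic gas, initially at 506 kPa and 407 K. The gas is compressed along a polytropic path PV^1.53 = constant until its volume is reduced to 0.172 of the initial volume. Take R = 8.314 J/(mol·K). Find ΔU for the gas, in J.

V₁ = nRT₁/P₁ = 1.09×8.314×407/506 = 7.29 L.
Polytropic n=1.53: T₂ = T₁(V₁/V₂)^(n−1) = 407×(5.81)^0.53 = 1030 K; P₂ = P₁(V₁/V₂)^n = 7480 kPa.
For an ideal gas ΔU = nCvΔT with Cv = (3/2)R = 12.5 J/(mol·K).
ΔU = 1.09×12.5×(1030−407) = 8530 J.

8530 J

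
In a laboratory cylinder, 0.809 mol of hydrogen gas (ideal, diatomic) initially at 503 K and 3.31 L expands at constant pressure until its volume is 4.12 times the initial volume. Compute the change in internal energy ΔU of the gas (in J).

26400 J

P₁ = nRT₁/V₁ = 0.809×8.314×503/3.31 = 1020 kPa.
Isobaric: P stays 1020 kPa; V/T = const ⇒ T₂ = 2070 K, V₂ = 13.6 L.
For an ideal gas ΔU = nCvΔT with Cv = (5/2)R = 20.8 J/(mol·K).
ΔU = 0.809×20.8×(2070−503) = 26400 J.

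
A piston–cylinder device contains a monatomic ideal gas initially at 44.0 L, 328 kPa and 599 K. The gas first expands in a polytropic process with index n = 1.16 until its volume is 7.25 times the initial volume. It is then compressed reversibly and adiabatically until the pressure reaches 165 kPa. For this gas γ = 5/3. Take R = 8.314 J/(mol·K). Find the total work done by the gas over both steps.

10200 J

n = P₁V₁/(RT₁) = 328×44.0/(8.314×599) = 2.90 mol.
Step 1 — Polytropic n=1.16: T₂ = T₁(V₁/V₂)^(n−1) = 599×(0.138)^0.16 = 436 K; P₂ = P₁(V₁/V₂)^n = 33.0 kPa.
W = (P₁V₁−P₂V₂)/(n−1) = (328×44.0−33.0×319)/0.16 = 24500 J.
ΔU = nCvΔT = 2.90×12.5×(436−599) = -5880 J.
Q = ΔU + W = 18600 J.
State after step 1: P = 33.0 kPa, V = 319 L, T = 436 K.
Step 2 — Adiabatic: T₂/T₁ = (P₂/P₁)^((γ−1)/γ) ⇒ T₂ = 436×(5.01)^0.400 = 831 K; V₂ = 121 L.
ΔU = nCvΔT = 2.90×12.5×(831−436) = 14300 J.
Q = 0 for an adiabatic process, so W = −ΔU = -14300 J.
Net over both steps: W = 10200 J, Q = 18600 J, ΔU = 8390 J.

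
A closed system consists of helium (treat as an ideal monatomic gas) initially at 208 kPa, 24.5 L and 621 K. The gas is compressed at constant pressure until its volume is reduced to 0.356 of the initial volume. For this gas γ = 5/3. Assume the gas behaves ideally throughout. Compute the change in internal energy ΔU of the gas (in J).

n = P₁V₁/(RT₁) = 208×24.5/(8.314×621) = 0.987 mol.
Isobaric: P stays 208 kPa; V/T = const ⇒ T₂ = 221 K, V₂ = 8.72 L.
For an ideal gas ΔU = nCvΔT with Cv = (3/2)R = 12.5 J/(mol·K).
ΔU = 0.987×12.5×(221−621) = -4920 J.

-4920 J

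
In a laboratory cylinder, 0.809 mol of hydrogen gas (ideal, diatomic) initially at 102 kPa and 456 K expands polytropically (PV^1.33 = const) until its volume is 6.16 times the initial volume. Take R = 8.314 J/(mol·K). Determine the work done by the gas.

V₁ = nRT₁/P₁ = 0.809×8.314×456/102 = 30.1 L.
Polytropic n=1.33: T₂ = T₁(V₁/V₂)^(n−1) = 456×(0.162)^0.33 = 250 K; P₂ = P₁(V₁/V₂)^n = 9.09 kPa.
W = (P₁V₁−P₂V₂)/(n−1) = (102×30.1−9.09×185)/0.33 = 4190 J.

4190 J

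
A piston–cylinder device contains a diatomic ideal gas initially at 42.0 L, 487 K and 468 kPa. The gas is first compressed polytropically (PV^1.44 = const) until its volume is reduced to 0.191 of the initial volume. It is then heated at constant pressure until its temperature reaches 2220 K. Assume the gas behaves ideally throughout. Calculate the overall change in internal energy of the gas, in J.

175000 J

n = P₁V₁/(RT₁) = 468×42.0/(8.314×487) = 4.85 mol.
Step 1 — Polytropic n=1.44: T₂ = T₁(V₁/V₂)^(n−1) = 487×(5.24)^0.44 = 1010 K; P₂ = P₁(V₁/V₂)^n = 5080 kPa.
W = (P₁V₁−P₂V₂)/(n−1) = (468×42.0−5080×8.02)/0.44 = -47900 J.
ΔU = nCvΔT = 4.85×20.8×(1010−487) = 52700 J.
Q = ΔU + W = 4790 J.
State after step 1: P = 5080 kPa, V = 8.02 L, T = 1010 K.
Step 2 — Isobaric: P stays 5080 kPa; V/T = const ⇒ T₂ = 2220 K, V₂ = 17.7 L.
W = PΔV = 5080×(17.7−8.02) kPa·L = 48900 J.
ΔU = nCvΔT = 4.85×20.8×(2220−1010) = 122000 J.
Q = ΔU + W = nCpΔT = 171000 J.
Net over both steps: W = 1000 J, Q = 176000 J, ΔU = 175000 J.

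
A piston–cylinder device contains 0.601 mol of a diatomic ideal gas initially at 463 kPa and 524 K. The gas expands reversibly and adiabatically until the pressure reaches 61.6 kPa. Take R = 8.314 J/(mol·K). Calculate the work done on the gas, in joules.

-2870 J

V₁ = nRT₁/P₁ = 0.601×8.314×524/463 = 5.66 L.
Adiabatic: T₂/T₁ = (P₂/P₁)^((γ−1)/γ) ⇒ T₂ = 524×(0.133)^0.286 = 294 K; V₂ = 23.9 L.
ΔU = nCvΔT = 0.601×20.8×(294−524) = -2870 J.
Q = 0 for an adiabatic process, so W = −ΔU = 2870 J.
Work done on the gas = −W_by = -2870 J.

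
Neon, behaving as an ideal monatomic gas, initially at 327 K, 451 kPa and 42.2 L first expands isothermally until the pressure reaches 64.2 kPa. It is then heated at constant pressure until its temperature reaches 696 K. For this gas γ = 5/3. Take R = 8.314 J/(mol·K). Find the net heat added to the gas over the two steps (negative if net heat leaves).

n = P₁V₁/(RT₁) = 451×42.2/(8.314×327) = 7.00 mol.
Step 1 — Isothermal: T stays 327 K; PV = const ⇒ V₂ = 296 L, P₂ = 64.2 kPa.
ΔU = 0 (ideal gas, T constant).
W = nRT ln(V₂/V₁) = 7.00×8.314×327×ln(7.02) = 37100 J.
Q = ΔU + W = 37100 J.
State after step 1: P = 64.2 kPa, V = 296 L, T = 327 K.
Step 2 — Isobaric: P stays 64.2 kPa; V/T = const ⇒ T₂ = 696 K, V₂ = 631 L.
W = PΔV = 64.2×(631−296) kPa·L = 21500 J.
ΔU = nCvΔT = 7.00×12.5×(696−327) = 32200 J.
Q = ΔU + W = nCpΔT = 53700 J.
Net over both steps: W = 58600 J, Q = 90800 J, ΔU = 32200 J.

90800 J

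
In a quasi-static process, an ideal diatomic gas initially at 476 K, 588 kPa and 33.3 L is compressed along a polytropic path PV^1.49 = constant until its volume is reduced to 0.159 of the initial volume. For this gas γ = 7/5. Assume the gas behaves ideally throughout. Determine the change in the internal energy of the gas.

71600 J

n = P₁V₁/(RT₁) = 588×33.3/(8.314×476) = 4.95 mol.
Polytropic n=1.49: T₂ = T₁(V₁/V₂)^(n−1) = 476×(6.29)^0.49 = 1170 K; P₂ = P₁(V₁/V₂)^n = 9110 kPa.
For an ideal gas ΔU = nCvΔT with Cv = (5/2)R = 20.8 J/(mol·K).
ΔU = 4.95×20.8×(1170−476) = 71600 J.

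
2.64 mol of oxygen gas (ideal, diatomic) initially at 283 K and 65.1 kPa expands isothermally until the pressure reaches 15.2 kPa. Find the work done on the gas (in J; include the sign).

V₁ = nRT₁/P₁ = 2.64×8.314×283/65.1 = 95.4 L.
Isothermal: T stays 283 K; PV = const ⇒ V₂ = 409 L, P₂ = 15.2 kPa.
W = nRT ln(V₂/V₁) = 2.64×8.314×283×ln(4.28) = 9040 J.
Work done on the gas = −W_by = -9040 J.

-9040 J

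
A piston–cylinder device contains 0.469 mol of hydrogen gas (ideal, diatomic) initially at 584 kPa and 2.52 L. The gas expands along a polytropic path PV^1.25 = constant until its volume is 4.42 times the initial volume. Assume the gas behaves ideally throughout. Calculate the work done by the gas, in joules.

T₁ = P₁V₁/(nR) = 584×2.52/(0.469×8.314) = 377 K.
Polytropic n=1.25: T₂ = T₁(V₁/V₂)^(n−1) = 377×(0.226)^0.25 = 260 K; P₂ = P₁(V₁/V₂)^n = 91.1 kPa.
W = (P₁V₁−P₂V₂)/(n−1) = (584×2.52−91.1×11.1)/0.25 = 1830 J.

1830 J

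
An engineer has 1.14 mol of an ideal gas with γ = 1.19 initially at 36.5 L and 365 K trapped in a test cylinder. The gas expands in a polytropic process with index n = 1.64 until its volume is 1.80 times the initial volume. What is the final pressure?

P₁ = nRT₁/V₁ = 1.14×8.314×365/36.5 = 94.8 kPa.
Polytropic n=1.64: T₂ = T₁(V₁/V₂)^(n−1) = 365×(0.556)^0.64 = 251 K; P₂ = P₁(V₁/V₂)^n = 36.1 kPa.

36.1 kPa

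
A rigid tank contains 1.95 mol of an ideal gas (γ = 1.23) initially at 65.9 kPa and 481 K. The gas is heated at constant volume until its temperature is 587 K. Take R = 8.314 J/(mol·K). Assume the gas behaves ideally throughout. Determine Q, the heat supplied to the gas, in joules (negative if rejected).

7470 J

V₁ = nRT₁/P₁ = 1.95×8.314×481/65.9 = 118 L.
Isochoric: V stays 118 L; P/T = const ⇒ T₂ = 587 K, P₂ = 80.4 kPa.
W = 0 (no volume change).
ΔU = nCvΔT = 1.95×36.1×(587−481) = 7470 J.
Q = ΔU = 7470 J.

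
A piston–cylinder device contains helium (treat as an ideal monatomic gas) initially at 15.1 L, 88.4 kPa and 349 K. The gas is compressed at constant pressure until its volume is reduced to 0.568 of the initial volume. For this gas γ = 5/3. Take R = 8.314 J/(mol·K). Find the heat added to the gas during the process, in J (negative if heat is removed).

-1440 J

n = P₁V₁/(RT₁) = 88.4×15.1/(8.314×349) = 0.460 mol.
Isobaric: P stays 88.4 kPa; V/T = const ⇒ T₂ = 198 K, V₂ = 8.58 L.
W = PΔV = 88.4×(8.58−15.1) kPa·L = -577 J.
ΔU = nCvΔT = 0.460×12.5×(198−349) = -865 J.
Q = ΔU + W = nCpΔT = -1440 J.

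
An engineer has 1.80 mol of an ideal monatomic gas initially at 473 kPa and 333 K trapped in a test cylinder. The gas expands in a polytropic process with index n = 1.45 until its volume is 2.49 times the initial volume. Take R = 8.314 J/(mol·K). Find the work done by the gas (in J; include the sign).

3730 J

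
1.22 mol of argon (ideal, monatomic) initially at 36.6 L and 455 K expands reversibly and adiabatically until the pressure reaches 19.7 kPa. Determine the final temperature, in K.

217 K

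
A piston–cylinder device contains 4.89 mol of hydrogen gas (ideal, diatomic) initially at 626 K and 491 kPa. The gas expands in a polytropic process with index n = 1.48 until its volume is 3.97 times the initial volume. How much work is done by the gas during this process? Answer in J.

V₁ = nRT₁/P₁ = 4.89×8.314×626/491 = 51.8 L.
Polytropic n=1.48: T₂ = T₁(V₁/V₂)^(n−1) = 626×(0.252)^0.48 = 323 K; P₂ = P₁(V₁/V₂)^n = 63.8 kPa.
W = (P₁V₁−P₂V₂)/(n−1) = (491×51.8−63.8×206)/0.48 = 25700 J.

25700 J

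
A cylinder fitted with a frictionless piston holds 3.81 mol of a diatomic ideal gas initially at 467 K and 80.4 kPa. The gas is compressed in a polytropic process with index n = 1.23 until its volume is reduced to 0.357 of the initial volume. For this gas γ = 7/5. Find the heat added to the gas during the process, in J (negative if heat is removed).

V₁ = nRT₁/P₁ = 3.81×8.314×467/80.4 = 184 L.
Polytropic n=1.23: T₂ = T₁(V₁/V₂)^(n−1) = 467×(2.80)^0.23 = 592 K; P₂ = P₁(V₁/V₂)^n = 285 kPa.
W = (P₁V₁−P₂V₂)/(n−1) = (80.4×184−285×65.7)/0.23 = -17200 J.
ΔU = nCvΔT = 3.81×20.8×(592−467) = 9890 J.
Q = ΔU + W = -7310 J.

-7310 J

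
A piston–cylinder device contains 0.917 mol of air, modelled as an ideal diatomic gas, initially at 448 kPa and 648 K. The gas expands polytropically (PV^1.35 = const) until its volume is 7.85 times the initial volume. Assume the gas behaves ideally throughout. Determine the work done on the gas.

V₁ = nRT₁/P₁ = 0.917×8.314×648/448 = 11.0 L.
Polytropic n=1.35: T₂ = T₁(V₁/V₂)^(n−1) = 648×(0.127)^0.35 = 315 K; P₂ = P₁(V₁/V₂)^n = 27.7 kPa.
W = (P₁V₁−P₂V₂)/(n−1) = (448×11.0−27.7×86.6)/0.35 = 7250 J.
Work done on the gas = −W_by = -7250 J.

-7250 J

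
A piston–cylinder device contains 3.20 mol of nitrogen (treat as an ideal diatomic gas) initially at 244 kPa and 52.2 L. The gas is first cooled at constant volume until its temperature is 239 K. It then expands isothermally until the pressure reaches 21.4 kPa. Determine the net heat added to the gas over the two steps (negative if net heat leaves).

-4890 J

T₁ = P₁V₁/(nR) = 244×52.2/(3.20×8.314) = 479 K.
Step 1 — Isochoric: V stays 52.2 L; P/T = const ⇒ T₂ = 239 K, P₂ = 122 kPa.
W = 0 (no volume change).
ΔU = nCvΔT = 3.20×20.8×(239−479) = -15900 J.
Q = ΔU = -15900 J.
State after step 1: P = 122 kPa, V = 52.2 L, T = 239 K.
Step 2 — Isothermal: T stays 239 K; PV = const ⇒ V₂ = 297 L, P₂ = 21.4 kPa.
ΔU = 0 (ideal gas, T constant).
W = nRT ln(V₂/V₁) = 3.20×8.314×239×ln(5.69) = 11100 J.
Q = ΔU + W = 11100 J.
Net over both steps: W = 11100 J, Q = -4890 J, ΔU = -15900 J.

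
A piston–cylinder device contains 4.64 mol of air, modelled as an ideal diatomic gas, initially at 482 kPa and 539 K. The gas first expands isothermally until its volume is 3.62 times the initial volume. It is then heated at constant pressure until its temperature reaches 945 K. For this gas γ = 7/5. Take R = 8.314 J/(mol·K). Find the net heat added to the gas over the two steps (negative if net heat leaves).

81600 J

V₁ = nRT₁/P₁ = 4.64×8.314×539/482 = 43.1 L.
Step 1 — Isothermal: T stays 539 K; PV = const ⇒ V₂ = 156 L, P₂ = 133 kPa.
ΔU = 0 (ideal gas, T constant).
W = nRT ln(V₂/V₁) = 4.64×8.314×539×ln(3.62) = 26700 J.
Q = ΔU + W = 26700 J.
State after step 1: P = 133 kPa, V = 156 L, T = 539 K.
Step 2 — Isobaric: P stays 133 kPa; V/T = const ⇒ T₂ = 945 K, V₂ = 274 L.
W = PΔV = 133×(274−156) kPa·L = 15700 J.
ΔU = nCvΔT = 4.64×20.8×(945−539) = 39200 J.
Q = ΔU + W = nCpΔT = 54800 J.
Net over both steps: W = 42400 J, Q = 81600 J, ΔU = 39200 J.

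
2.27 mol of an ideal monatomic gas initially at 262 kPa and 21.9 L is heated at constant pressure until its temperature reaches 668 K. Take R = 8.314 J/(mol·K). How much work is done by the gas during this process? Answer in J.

T₁ = P₁V₁/(nR) = 262×21.9/(2.27×8.314) = 304 K.
Isobaric: P stays 262 kPa; V/T = const ⇒ T₂ = 668 K, V₂ = 48.1 L.
W = PΔV = 262×(48.1−21.9) kPa·L = 6870 J.

6870 J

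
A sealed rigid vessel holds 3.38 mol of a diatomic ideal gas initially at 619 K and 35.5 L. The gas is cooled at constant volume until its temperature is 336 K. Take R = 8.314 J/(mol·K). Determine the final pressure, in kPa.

P₁ = nRT₁/V₁ = 3.38×8.314×619/35.5 = 490 kPa.
Isochoric: V stays 35.5 L; P/T = const ⇒ T₂ = 336 K, P₂ = 266 kPa.

266 kPa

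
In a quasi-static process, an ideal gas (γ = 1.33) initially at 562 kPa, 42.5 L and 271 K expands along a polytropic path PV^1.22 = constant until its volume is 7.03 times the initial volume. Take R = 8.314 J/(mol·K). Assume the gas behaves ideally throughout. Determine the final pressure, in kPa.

Polytropic n=1.22: T₂ = T₁(V₁/V₂)^(n−1) = 271×(0.142)^0.22 = 176 K; P₂ = P₁(V₁/V₂)^n = 52.1 kPa.

52.1 kPa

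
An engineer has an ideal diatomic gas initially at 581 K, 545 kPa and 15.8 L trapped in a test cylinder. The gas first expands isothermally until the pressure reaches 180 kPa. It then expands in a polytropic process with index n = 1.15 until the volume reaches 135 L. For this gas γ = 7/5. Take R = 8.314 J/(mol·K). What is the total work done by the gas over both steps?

n = P₁V₁/(RT₁) = 545×15.8/(8.314×581) = 1.78 mol.
Step 1 — Isothermal: T stays 581 K; PV = const ⇒ V₂ = 47.8 L, P₂ = 180 kPa.
ΔU = 0 (ideal gas, T constant).
W = nRT ln(V₂/V₁) = 1.78×8.314×581×ln(3.03) = 9540 J.
Q = ΔU + W = 9540 J.
State after step 1: P = 180 kPa, V = 47.8 L, T = 581 K.
Step 2 — Polytropic n=1.15: T₂ = T₁(V₁/V₂)^(n−1) = 581×(0.354)^0.15 = 497 K; P₂ = P₁(V₁/V₂)^n = 54.6 kPa.
W = (P₁V₁−P₂V₂)/(n−1) = (180×47.8−54.6×135)/0.15 = 8270 J.
ΔU = nCvΔT = 1.78×20.8×(497−581) = -3100 J.
Q = ΔU + W = 5170 J.
Net over both steps: W = 17800 J, Q = 14700 J, ΔU = -3100 J.

17800 J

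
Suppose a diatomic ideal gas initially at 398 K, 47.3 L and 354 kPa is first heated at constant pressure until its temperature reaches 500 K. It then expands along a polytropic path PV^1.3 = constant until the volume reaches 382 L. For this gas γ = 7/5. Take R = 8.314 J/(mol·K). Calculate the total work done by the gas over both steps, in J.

n = P₁V₁/(RT₁) = 354×47.3/(8.314×398) = 5.06 mol.
Step 1 — Isobaric: P stays 354 kPa; V/T = const ⇒ T₂ = 500 K, V₂ = 59.4 L.
W = PΔV = 354×(59.4−47.3) kPa·L = 4290 J.
ΔU = nCvΔT = 5.06×20.8×(500−398) = 10700 J.
Q = ΔU + W = nCpΔT = 15000 J.
State after step 1: P = 354 kPa, V = 59.4 L, T = 500 K.
Step 2 — Polytropic n=1.3: T₂ = T₁(V₁/V₂)^(n−1) = 500×(0.156)^0.30 = 286 K; P₂ = P₁(V₁/V₂)^n = 31.5 kPa.
W = (P₁V₁−P₂V₂)/(n−1) = (354×59.4−31.5×382)/0.30 = 30000 J.
ΔU = nCvΔT = 5.06×20.8×(286−500) = -22500 J.
Q = ΔU + W = 7500 J.
Net over both steps: W = 34300 J, Q = 22500 J, ΔU = -11800 J.

34300 J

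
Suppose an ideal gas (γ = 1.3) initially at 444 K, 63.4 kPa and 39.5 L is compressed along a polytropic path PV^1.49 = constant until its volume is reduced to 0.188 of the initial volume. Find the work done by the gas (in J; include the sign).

-6480 J

n = P₁V₁/(RT₁) = 63.4×39.5/(8.314×444) = 0.678 mol.
Polytropic n=1.49: T₂ = T₁(V₁/V₂)^(n−1) = 444×(5.32)^0.49 = 1010 K; P₂ = P₁(V₁/V₂)^n = 765 kPa.
W = (P₁V₁−P₂V₂)/(n−1) = (63.4×39.5−765×7.43)/0.49 = -6480 J.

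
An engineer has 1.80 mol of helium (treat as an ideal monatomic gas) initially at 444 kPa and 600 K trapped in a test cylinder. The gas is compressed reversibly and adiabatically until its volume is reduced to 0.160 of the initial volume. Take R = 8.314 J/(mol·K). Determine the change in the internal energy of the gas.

V₁ = nRT₁/P₁ = 1.80×8.314×600/444 = 20.2 L.
Adiabatic: TV^(γ−1) = const ⇒ T₂ = 600×(6.25)^0.667 = 2040 K; PV^γ = const ⇒ P₂ = 9420 kPa.
For an ideal gas ΔU = nCvΔT with Cv = (3/2)R = 12.5 J/(mol·K).
ΔU = 1.80×12.5×(2040−600) = 32200 J.

32200 J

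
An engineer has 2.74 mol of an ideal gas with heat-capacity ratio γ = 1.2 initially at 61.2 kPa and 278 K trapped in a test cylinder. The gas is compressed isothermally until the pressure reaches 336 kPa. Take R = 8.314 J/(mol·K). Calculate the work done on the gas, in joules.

10800 J

V₁ = nRT₁/P₁ = 2.74×8.314×278/61.2 = 103 L.
Isothermal: T stays 278 K; PV = const ⇒ V₂ = 18.8 L, P₂ = 336 kPa.
W = nRT ln(V₂/V₁) = 2.74×8.314×278×ln(0.182) = -10800 J.
Work done on the gas = −W_by = 10800 J.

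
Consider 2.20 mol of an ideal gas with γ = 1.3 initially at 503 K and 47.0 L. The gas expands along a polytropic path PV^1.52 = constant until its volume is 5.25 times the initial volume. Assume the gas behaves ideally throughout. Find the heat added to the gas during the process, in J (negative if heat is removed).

P₁ = nRT₁/V₁ = 2.20×8.314×503/47.0 = 196 kPa.
Polytropic n=1.52: T₂ = T₁(V₁/V₂)^(n−1) = 503×(0.190)^0.52 = 212 K; P₂ = P₁(V₁/V₂)^n = 15.7 kPa.
W = (P₁V₁−P₂V₂)/(n−1) = (196×47.0−15.7×247)/0.52 = 10200 J.
ΔU = nCvΔT = 2.20×27.7×(212−503) = -17700 J.
Q = ΔU + W = -7500 J.

-7500 J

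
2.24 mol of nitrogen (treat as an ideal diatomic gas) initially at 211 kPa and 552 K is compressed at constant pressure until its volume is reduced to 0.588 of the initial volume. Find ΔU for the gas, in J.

V₁ = nRT₁/P₁ = 2.24×8.314×552/211 = 48.7 L.
Isobaric: P stays 211 kPa; V/T = const ⇒ T₂ = 325 K, V₂ = 28.6 L.
For an ideal gas ΔU = nCvΔT with Cv = (5/2)R = 20.8 J/(mol·K).
ΔU = 2.24×20.8×(325−552) = -10600 J.

-10600 J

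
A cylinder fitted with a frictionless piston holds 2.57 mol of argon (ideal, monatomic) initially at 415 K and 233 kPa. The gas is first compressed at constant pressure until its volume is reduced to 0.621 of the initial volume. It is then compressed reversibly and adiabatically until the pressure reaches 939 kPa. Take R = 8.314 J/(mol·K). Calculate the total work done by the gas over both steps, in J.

-9530 J

V₁ = nRT₁/P₁ = 2.57×8.314×415/233 = 38.1 L.
Step 1 — Isobaric: P stays 233 kPa; V/T = const ⇒ T₂ = 258 K, V₂ = 23.6 L.
W = PΔV = 233×(23.6−38.1) kPa·L = -3360 J.
ΔU = nCvΔT = 2.57×12.5×(258−415) = -5040 J.
Q = ΔU + W = nCpΔT = -8400 J.
State after step 1: P = 233 kPa, V = 23.6 L, T = 258 K.
Step 2 — Adiabatic: T₂/T₁ = (P₂/P₁)^((γ−1)/γ) ⇒ T₂ = 258×(4.03)^0.400 = 450 K; V₂ = 10.2 L.
ΔU = nCvΔT = 2.57×12.5×(450−258) = 6160 J.
Q = 0 for an adiabatic process, so W = −ΔU = -6160 J.
Net over both steps: W = -9530 J, Q = -8400 J, ΔU = 1120 J.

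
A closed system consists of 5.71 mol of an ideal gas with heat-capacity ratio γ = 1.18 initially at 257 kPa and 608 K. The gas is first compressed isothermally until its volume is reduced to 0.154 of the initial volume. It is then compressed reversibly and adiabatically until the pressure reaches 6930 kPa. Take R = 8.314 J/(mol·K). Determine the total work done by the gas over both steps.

-92900 J

V₁ = nRT₁/P₁ = 5.71×8.314×608/257 = 112 L.
Step 1 — Isothermal: T stays 608 K; PV = const ⇒ V₂ = 17.3 L, P₂ = 1670 kPa.
ΔU = 0 (ideal gas, T constant).
W = nRT ln(V₂/V₁) = 5.71×8.314×608×ln(0.154) = -54000 J.
Q = ΔU + W = -54000 J.
State after step 1: P = 1670 kPa, V = 17.3 L, T = 608 K.
Step 2 — Adiabatic: T₂/T₁ = (P₂/P₁)^((γ−1)/γ) ⇒ T₂ = 608×(4.15)^0.153 = 755 K; V₂ = 5.18 L.
ΔU = nCvΔT = 5.71×46.2×(755−608) = 38900 J.
Q = 0 for an adiabatic process, so W = −ΔU = -38900 J.
Net over both steps: W = -92900 J, Q = -54000 J, ΔU = 38900 J.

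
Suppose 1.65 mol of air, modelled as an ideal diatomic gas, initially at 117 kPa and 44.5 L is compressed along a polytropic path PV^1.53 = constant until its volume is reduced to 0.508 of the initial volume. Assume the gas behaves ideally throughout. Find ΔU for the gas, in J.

5620 J

T₁ = P₁V₁/(nR) = 117×44.5/(1.65×8.314) = 380 K.
Polytropic n=1.53: T₂ = T₁(V₁/V₂)^(n−1) = 380×(1.97)^0.53 = 543 K; P₂ = P₁(V₁/V₂)^n = 330 kPa.
For an ideal gas ΔU = nCvΔT with Cv = (5/2)R = 20.8 J/(mol·K).
ΔU = 1.65×20.8×(543−380) = 5620 J.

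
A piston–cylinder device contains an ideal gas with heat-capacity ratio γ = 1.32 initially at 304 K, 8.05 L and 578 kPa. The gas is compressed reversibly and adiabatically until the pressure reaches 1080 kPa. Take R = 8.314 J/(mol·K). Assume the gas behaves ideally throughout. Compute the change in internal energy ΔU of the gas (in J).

n = P₁V₁/(RT₁) = 578×8.05/(8.314×304) = 1.84 mol.
Adiabatic: T₂/T₁ = (P₂/P₁)^((γ−1)/γ) ⇒ T₂ = 304×(1.87)^0.242 = 354 K; V₂ = 5.01 L.
For an ideal gas ΔU = nCvΔT with Cv = R/(γ−1) = 26.0 J/(mol·K).
ΔU = 1.84×26.0×(354−304) = 2380 J.

2380 J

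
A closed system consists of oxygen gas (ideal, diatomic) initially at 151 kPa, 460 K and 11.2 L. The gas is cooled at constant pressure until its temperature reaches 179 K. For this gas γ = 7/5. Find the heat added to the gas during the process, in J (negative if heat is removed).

n = P₁V₁/(RT₁) = 151×11.2/(8.314×460) = 0.442 mol.
Isobaric: P stays 151 kPa; V/T = const ⇒ T₂ = 179 K, V₂ = 4.36 L.
W = PΔV = 151×(4.36−11.2) kPa·L = -1030 J.
ΔU = nCvΔT = 0.442×20.8×(179−460) = -2580 J.
Q = ΔU + W = nCpΔT = -3620 J.

-3620 J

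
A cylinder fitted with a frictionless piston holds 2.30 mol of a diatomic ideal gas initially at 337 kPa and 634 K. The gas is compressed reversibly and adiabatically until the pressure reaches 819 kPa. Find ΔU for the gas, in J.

V₁ = nRT₁/P₁ = 2.30×8.314×634/337 = 36.0 L.
Adiabatic: T₂/T₁ = (P₂/P₁)^((γ−1)/γ) ⇒ T₂ = 634×(2.43)^0.286 = 817 K; V₂ = 19.1 L.
For an ideal gas ΔU = nCvΔT with Cv = (5/2)R = 20.8 J/(mol·K).
ΔU = 2.30×20.8×(817−634) = 8750 J.

8750 J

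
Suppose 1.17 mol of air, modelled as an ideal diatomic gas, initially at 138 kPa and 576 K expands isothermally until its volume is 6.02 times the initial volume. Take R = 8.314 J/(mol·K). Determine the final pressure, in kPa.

22.9 kPa

V₁ = nRT₁/P₁ = 1.17×8.314×576/138 = 40.6 L.
Isothermal: T stays 576 K; PV = const ⇒ V₂ = 244 L, P₂ = 22.9 kPa.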